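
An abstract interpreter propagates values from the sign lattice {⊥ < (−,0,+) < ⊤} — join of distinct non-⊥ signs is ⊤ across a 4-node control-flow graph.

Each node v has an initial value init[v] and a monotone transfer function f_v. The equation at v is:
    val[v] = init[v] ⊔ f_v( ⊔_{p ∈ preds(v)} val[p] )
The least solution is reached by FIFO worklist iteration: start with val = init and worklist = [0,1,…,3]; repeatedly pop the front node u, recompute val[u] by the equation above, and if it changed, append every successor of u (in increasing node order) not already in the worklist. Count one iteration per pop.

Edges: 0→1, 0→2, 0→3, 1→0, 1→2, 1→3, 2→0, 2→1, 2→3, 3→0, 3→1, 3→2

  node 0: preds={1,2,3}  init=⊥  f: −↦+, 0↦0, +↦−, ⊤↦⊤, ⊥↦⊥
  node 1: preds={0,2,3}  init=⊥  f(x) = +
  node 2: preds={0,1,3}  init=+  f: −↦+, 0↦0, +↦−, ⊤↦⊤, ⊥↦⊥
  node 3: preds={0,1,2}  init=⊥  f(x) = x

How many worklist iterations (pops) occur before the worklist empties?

8

Trace (8 dequeues):
  [1] u=0 | in + | out − | prev ⊥ | push {}
  [2] u=1 | in ⊤ | out + | prev ⊥ | push {0}
  [3] u=2 | in ⊤ | out ⊤ | prev + | push {1}
  [4] u=3 | in ⊤ | out ⊤ | prev ⊥ | push {2}
  [5] u=0 | in ⊤ | out ⊤ | prev − | push {3}
  [6] u=1 | in ⊤ | out + | ==
  [7] u=2 | in ⊤ | out ⊤ | ==
  [8] u=3 | in ⊤ | out ⊤ | ==

Converged values:
  [0] ⊤
  [1] +
  [2] ⊤
  [3] ⊤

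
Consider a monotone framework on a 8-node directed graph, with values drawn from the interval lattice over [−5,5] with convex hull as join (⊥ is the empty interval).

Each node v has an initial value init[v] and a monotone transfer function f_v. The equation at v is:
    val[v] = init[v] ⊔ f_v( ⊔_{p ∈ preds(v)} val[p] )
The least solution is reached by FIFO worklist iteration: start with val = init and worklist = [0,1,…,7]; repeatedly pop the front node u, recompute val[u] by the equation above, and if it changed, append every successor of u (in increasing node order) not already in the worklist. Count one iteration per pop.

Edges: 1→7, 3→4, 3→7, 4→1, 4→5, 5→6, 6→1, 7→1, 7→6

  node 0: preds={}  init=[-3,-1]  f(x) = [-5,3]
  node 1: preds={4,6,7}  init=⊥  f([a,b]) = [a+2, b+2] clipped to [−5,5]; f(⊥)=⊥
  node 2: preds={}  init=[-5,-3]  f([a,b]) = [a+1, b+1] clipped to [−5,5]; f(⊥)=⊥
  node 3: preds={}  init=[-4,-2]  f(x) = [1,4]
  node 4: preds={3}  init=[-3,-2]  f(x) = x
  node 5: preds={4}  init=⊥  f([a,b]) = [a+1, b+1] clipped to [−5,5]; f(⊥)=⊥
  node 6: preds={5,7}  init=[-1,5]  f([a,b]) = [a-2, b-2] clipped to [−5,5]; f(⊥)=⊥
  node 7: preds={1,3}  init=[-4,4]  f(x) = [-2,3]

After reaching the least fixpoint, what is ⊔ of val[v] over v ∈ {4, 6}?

Trace (10 dequeues):
  [1] u=0 | in ⊥ | out [-5,3] | prev [-3,-1] | push {}
  [2] u=1 | in [-4,5] | out [-2,5] | prev ⊥ | push {}
  [3] u=2 | in ⊥ | out [-5,-3] | ==
  [4] u=3 | in ⊥ | out [-4,4] | prev [-4,-2] | push {}
  [5] u=4 | in [-4,4] | out [-4,4] | prev [-3,-2] | push {1}
  [6] u=5 | in [-4,4] | out [-3,5] | prev ⊥ | push {}
  [7] u=6 | in [-4,5] | out [-5,5] | prev [-1,5] | push {}
  [8] u=7 | in [-4,5] | out [-4,4] | ==
  [9] u=1 | in [-5,5] | out [-3,5] | prev [-2,5] | push {7}
  [10] u=7 | in [-4,5] | out [-4,4] | ==

Converged values:
  [0] [-5,3]
  [1] [-3,5]
  [2] [-5,-3]
  [3] [-4,4]
  [4] [-4,4]
  [5] [-3,5]
  [6] [-5,5]
  [7] [-4,4]

[-5,5]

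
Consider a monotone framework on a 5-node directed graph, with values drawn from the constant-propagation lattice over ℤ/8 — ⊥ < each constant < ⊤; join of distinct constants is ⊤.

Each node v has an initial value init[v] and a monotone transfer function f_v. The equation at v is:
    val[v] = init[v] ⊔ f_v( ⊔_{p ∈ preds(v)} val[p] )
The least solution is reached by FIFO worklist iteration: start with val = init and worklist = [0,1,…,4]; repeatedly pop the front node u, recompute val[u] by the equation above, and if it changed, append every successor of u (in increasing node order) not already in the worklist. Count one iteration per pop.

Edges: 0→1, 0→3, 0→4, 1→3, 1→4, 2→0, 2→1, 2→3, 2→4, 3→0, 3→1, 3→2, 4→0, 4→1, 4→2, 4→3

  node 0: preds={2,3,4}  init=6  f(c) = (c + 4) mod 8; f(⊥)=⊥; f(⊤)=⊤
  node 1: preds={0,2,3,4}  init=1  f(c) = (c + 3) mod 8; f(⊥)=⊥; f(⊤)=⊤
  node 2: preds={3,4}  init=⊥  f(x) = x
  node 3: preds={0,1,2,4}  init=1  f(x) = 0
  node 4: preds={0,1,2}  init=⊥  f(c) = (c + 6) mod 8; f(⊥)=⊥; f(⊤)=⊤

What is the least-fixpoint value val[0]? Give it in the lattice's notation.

⊤

Iteration log — 12 steps:
  step 1. node 0  ⊔preds=1  new=⊤  old=6  +wl: 
  step 2. node 1  ⊔preds=⊤  new=⊤  old=1  +wl: 
  step 3. node 2  ⊔preds=1  new=1  old=⊥  +wl: 0,1
  step 4. node 3  ⊔preds=⊤  new=⊤  old=1  +wl: 2
  step 5. node 4  ⊔preds=⊤  new=⊤  old=⊥  +wl: 3
  step 6. node 0  ⊔preds=⊤  new=⊤  stable
  step 7. node 1  ⊔preds=⊤  new=⊤  stable
  step 8. node 2  ⊔preds=⊤  new=⊤  old=1  +wl: 0,1,4
  step 9. node 3  ⊔preds=⊤  new=⊤  stable
  step 10. node 0  ⊔preds=⊤  new=⊤  stable
  step 11. node 1  ⊔preds=⊤  new=⊤  stable
  step 12. node 4  ⊔preds=⊤  new=⊤  stable

Least fixpoint reached:
  node 0: ⊤
  node 1: ⊤
  node 2: ⊤
  node 3: ⊤
  node 4: ⊤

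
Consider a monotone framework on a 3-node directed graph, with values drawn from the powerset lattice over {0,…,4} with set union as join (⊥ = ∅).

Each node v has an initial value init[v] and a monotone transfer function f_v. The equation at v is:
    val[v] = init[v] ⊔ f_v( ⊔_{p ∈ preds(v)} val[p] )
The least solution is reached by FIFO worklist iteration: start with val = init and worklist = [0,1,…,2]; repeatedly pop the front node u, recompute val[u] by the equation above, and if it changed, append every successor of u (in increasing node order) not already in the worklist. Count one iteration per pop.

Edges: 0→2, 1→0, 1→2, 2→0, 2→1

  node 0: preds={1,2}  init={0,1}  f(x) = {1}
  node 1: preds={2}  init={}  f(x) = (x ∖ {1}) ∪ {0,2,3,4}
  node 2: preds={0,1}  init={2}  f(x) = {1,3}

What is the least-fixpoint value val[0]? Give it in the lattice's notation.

Worklist (5 pops):
  #1 pop 0: in={2} → {0,1} (no change)
  #2 pop 1: in={2} → {0,2,3,4} (was {}); enqueue [0]
  #3 pop 2: in={0,1,2,3,4} → {1,2,3} (was {2}); enqueue [1]
  #4 pop 0: in={0,1,2,3,4} → {0,1} (no change)
  #5 pop 1: in={1,2,3} → {0,2,3,4} (no change)

Fixpoint:
  val[0] = {0,1}
  val[1] = {0,2,3,4}
  val[2] = {1,2,3}

{0,1}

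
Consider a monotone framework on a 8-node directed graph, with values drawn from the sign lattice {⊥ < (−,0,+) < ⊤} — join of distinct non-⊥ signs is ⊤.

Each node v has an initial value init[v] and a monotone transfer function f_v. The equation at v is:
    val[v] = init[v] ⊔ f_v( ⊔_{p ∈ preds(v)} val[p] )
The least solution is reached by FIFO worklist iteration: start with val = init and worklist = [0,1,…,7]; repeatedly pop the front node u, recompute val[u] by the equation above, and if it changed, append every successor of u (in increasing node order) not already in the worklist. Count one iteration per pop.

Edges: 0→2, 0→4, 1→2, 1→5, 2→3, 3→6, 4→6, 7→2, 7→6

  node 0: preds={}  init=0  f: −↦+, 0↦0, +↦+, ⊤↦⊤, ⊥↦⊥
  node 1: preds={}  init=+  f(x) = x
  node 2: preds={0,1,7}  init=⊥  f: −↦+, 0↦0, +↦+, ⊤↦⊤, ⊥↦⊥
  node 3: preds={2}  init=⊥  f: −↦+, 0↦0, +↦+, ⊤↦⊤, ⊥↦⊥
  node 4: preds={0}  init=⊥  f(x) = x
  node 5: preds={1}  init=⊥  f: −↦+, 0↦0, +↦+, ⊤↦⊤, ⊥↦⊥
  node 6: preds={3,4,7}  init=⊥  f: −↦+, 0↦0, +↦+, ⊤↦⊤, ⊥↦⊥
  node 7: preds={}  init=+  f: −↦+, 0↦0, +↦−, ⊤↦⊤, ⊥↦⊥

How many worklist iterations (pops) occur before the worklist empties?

8

Trace (8 dequeues):
  [1] u=0 | in ⊥ | out 0 | ==
  [2] u=1 | in ⊥ | out + | ==
  [3] u=2 | in ⊤ | out ⊤ | prev ⊥ | push {}
  [4] u=3 | in ⊤ | out ⊤ | prev ⊥ | push {}
  [5] u=4 | in 0 | out 0 | prev ⊥ | push {}
  [6] u=5 | in + | out + | prev ⊥ | push {}
  [7] u=6 | in ⊤ | out ⊤ | prev ⊥ | push {}
  [8] u=7 | in ⊥ | out + | ==

Converged values:
  [0] 0
  [1] +
  [2] ⊤
  [3] ⊤
  [4] 0
  [5] +
  [6] ⊤
  [7] +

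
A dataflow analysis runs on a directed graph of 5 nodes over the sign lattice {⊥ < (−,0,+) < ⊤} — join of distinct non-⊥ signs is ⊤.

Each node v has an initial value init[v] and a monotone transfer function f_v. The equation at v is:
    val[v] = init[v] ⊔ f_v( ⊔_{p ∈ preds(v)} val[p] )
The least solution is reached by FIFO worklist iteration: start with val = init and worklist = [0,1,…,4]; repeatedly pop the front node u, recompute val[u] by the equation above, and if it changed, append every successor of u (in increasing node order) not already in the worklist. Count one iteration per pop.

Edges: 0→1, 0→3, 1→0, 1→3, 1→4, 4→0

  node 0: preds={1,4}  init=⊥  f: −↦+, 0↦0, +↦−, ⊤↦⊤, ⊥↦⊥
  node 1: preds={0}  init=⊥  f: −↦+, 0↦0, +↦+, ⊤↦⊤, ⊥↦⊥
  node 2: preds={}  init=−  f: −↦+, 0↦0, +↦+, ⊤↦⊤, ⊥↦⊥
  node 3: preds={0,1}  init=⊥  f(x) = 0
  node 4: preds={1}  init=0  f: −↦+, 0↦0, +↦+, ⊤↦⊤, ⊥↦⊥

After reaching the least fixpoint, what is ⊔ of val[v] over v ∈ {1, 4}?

Iteration log — 6 steps:
  step 1. node 0  ⊔preds=0  new=0  old=⊥  +wl: 
  step 2. node 1  ⊔preds=0  new=0  old=⊥  +wl: 0
  step 3. node 2  ⊔preds=⊥  new=−  stable
  step 4. node 3  ⊔preds=0  new=0  old=⊥  +wl: 
  step 5. node 4  ⊔preds=0  new=0  stable
  step 6. node 0  ⊔preds=0  new=0  stable

Least fixpoint reached:
  node 0: 0
  node 1: 0
  node 2: −
  node 3: 0
  node 4: 0

0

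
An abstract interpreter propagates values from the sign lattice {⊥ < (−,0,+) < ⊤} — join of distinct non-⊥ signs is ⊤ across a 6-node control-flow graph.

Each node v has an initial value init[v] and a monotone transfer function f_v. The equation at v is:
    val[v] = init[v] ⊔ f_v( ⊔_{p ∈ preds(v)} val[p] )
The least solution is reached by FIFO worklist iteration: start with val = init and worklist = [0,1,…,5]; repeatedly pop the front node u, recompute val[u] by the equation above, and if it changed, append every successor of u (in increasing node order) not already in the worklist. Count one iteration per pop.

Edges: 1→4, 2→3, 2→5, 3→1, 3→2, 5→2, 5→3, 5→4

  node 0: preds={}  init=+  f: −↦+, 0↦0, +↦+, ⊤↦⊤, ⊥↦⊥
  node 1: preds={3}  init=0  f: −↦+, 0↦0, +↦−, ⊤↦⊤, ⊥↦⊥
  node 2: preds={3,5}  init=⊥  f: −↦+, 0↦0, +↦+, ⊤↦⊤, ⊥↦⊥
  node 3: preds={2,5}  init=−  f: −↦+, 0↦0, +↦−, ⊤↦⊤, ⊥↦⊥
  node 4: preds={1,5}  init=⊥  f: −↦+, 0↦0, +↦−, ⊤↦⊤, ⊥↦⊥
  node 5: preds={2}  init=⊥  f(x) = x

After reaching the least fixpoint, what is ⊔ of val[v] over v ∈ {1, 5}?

⊤

Trace (14 dequeues):
  [1] u=0 | in ⊥ | out + | ==
  [2] u=1 | in − | out ⊤ | prev 0 | push {}
  [3] u=2 | in − | out + | prev ⊥ | push {}
  [4] u=3 | in + | out − | ==
  [5] u=4 | in ⊤ | out ⊤ | prev ⊥ | push {}
  [6] u=5 | in + | out + | prev ⊥ | push {2,3,4}
  [7] u=2 | in ⊤ | out ⊤ | prev + | push {5}
  [8] u=3 | in ⊤ | out ⊤ | prev − | push {1,2}
  [9] u=4 | in ⊤ | out ⊤ | ==
  [10] u=5 | in ⊤ | out ⊤ | prev + | push {3,4}
  [11] u=1 | in ⊤ | out ⊤ | ==
  [12] u=2 | in ⊤ | out ⊤ | ==
  [13] u=3 | in ⊤ | out ⊤ | ==
  [14] u=4 | in ⊤ | out ⊤ | ==

Converged values:
  [0] +
  [1] ⊤
  [2] ⊤
  [3] ⊤
  [4] ⊤
  [5] ⊤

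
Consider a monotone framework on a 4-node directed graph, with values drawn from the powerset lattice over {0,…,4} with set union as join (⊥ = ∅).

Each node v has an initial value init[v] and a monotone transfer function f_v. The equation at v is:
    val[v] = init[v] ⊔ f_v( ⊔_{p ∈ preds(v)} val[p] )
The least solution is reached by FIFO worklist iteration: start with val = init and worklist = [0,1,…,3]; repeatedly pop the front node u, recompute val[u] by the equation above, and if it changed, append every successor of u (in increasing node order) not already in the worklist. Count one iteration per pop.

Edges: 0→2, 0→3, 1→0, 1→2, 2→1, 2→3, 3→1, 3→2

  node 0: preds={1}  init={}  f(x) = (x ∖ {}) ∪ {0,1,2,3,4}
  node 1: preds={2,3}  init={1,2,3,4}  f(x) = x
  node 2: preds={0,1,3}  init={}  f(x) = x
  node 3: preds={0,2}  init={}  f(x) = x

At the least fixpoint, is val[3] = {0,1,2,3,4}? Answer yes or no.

yes

Worklist (7 pops):
  #1 pop 0: in={1,2,3,4} → {0,1,2,3,4} (was {}); enqueue []
  #2 pop 1: in={} → {1,2,3,4} (no change)
  #3 pop 2: in={0,1,2,3,4} → {0,1,2,3,4} (was {}); enqueue [1]
  #4 pop 3: in={0,1,2,3,4} → {0,1,2,3,4} (was {}); enqueue [2]
  #5 pop 1: in={0,1,2,3,4} → {0,1,2,3,4} (was {1,2,3,4}); enqueue [0]
  #6 pop 2: in={0,1,2,3,4} → {0,1,2,3,4} (no change)
  #7 pop 0: in={0,1,2,3,4} → {0,1,2,3,4} (no change)

Fixpoint:
  val[0] = {0,1,2,3,4}
  val[1] = {0,1,2,3,4}
  val[2] = {0,1,2,3,4}
  val[3] = {0,1,2,3,4}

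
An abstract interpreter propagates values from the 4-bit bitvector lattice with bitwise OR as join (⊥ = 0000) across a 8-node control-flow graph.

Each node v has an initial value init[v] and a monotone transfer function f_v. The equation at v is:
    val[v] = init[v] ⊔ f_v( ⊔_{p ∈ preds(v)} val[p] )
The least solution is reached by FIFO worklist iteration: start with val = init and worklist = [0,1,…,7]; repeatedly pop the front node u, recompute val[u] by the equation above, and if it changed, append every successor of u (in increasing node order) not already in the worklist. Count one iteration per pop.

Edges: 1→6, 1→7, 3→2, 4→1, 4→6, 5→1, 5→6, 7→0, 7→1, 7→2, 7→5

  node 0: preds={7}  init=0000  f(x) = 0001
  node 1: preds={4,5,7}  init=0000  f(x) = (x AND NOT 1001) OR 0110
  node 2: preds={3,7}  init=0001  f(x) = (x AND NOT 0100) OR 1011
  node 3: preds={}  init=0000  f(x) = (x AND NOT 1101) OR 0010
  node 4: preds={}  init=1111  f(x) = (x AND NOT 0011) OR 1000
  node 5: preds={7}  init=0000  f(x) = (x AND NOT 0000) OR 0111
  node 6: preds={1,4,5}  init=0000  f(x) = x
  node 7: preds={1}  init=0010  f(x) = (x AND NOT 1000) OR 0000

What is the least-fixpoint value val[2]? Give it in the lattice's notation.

1011

Iteration log — 12 steps:
  step 1. node 0  ⊔preds=0010  new=0001  old=0000  +wl: 
  step 2. node 1  ⊔preds=1111  new=0110  old=0000  +wl: 
  step 3. node 2  ⊔preds=0010  new=1011  old=0001  +wl: 
  step 4. node 3  ⊔preds=0000  new=0010  old=0000  +wl: 2
  step 5. node 4  ⊔preds=0000  new=1111  stable
  step 6. node 5  ⊔preds=0010  new=0111  old=0000  +wl: 1
  step 7. node 6  ⊔preds=1111  new=1111  old=0000  +wl: 
  step 8. node 7  ⊔preds=0110  new=0110  old=0010  +wl: 0,5
  step 9. node 2  ⊔preds=0110  new=1011  stable
  step 10. node 1  ⊔preds=1111  new=0110  stable
  step 11. node 0  ⊔preds=0110  new=0001  stable
  step 12. node 5  ⊔preds=0110  new=0111  stable

Least fixpoint reached:
  node 0: 0001
  node 1: 0110
  node 2: 1011
  node 3: 0010
  node 4: 1111
  node 5: 0111
  node 6: 1111
  node 7: 0110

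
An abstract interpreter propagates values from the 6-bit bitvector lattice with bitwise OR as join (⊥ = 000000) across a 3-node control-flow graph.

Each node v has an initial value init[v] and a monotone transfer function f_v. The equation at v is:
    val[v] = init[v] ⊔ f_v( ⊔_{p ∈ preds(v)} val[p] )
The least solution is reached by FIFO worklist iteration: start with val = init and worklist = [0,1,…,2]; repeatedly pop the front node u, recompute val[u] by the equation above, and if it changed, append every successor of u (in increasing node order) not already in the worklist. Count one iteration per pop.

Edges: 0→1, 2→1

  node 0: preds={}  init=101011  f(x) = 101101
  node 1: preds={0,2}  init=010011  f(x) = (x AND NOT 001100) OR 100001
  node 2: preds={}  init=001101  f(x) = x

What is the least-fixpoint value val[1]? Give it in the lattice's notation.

Worklist (3 pops):
  #1 pop 0: in=000000 → 101111 (was 101011); enqueue []
  #2 pop 1: in=101111 → 110011 (was 010011); enqueue []
  #3 pop 2: in=000000 → 001101 (no change)

Fixpoint:
  val[0] = 101111
  val[1] = 110011
  val[2] = 001101

110011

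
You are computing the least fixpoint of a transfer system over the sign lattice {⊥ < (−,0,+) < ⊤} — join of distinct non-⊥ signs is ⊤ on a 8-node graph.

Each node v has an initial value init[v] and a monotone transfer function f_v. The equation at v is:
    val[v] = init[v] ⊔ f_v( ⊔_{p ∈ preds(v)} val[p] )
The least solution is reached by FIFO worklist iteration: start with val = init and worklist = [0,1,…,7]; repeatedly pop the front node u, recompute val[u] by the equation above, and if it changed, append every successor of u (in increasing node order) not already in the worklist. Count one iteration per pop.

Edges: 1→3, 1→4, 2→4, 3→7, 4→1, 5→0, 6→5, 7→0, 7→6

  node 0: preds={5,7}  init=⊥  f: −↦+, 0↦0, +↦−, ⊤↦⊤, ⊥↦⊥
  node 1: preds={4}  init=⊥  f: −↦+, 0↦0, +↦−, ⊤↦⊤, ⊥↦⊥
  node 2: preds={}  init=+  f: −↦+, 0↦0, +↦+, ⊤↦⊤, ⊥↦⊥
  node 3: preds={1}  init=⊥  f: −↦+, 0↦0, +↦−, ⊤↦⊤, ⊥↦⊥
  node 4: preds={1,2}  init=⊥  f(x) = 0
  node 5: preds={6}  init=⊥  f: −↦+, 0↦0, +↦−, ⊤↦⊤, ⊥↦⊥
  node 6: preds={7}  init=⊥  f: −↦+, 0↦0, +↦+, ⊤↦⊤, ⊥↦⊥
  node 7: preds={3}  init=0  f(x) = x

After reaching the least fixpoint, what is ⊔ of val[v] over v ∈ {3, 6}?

0

Trace (14 dequeues):
  [1] u=0 | in 0 | out 0 | prev ⊥ | push {}
  [2] u=1 | in ⊥ | out ⊥ | ==
  [3] u=2 | in ⊥ | out + | ==
  [4] u=3 | in ⊥ | out ⊥ | ==
  [5] u=4 | in + | out 0 | prev ⊥ | push {1}
  [6] u=5 | in ⊥ | out ⊥ | ==
  [7] u=6 | in 0 | out 0 | prev ⊥ | push {5}
  [8] u=7 | in ⊥ | out 0 | ==
  [9] u=1 | in 0 | out 0 | prev ⊥ | push {3,4}
  [10] u=5 | in 0 | out 0 | prev ⊥ | push {0}
  [11] u=3 | in 0 | out 0 | prev ⊥ | push {7}
  [12] u=4 | in ⊤ | out 0 | ==
  [13] u=0 | in 0 | out 0 | ==
  [14] u=7 | in 0 | out 0 | ==

Converged values:
  [0] 0
  [1] 0
  [2] +
  [3] 0
  [4] 0
  [5] 0
  [6] 0
  [7] 0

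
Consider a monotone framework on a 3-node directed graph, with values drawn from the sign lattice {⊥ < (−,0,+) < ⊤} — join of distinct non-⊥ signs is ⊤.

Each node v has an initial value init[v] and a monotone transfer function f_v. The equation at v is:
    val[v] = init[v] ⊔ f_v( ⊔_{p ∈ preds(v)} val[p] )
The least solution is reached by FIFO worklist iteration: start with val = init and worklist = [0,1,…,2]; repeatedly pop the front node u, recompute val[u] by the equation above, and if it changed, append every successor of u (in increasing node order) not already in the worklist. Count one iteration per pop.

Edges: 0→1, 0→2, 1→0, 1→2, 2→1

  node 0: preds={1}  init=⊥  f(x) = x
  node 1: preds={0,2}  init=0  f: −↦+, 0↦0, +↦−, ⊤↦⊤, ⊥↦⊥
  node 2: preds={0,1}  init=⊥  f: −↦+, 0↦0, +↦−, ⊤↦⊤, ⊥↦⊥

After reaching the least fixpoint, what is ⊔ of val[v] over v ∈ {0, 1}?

0

Worklist (4 pops):
  #1 pop 0: in=0 → 0 (was ⊥); enqueue []
  #2 pop 1: in=0 → 0 (no change)
  #3 pop 2: in=0 → 0 (was ⊥); enqueue [1]
  #4 pop 1: in=0 → 0 (no change)

Fixpoint:
  val[0] = 0
  val[1] = 0
  val[2] = 0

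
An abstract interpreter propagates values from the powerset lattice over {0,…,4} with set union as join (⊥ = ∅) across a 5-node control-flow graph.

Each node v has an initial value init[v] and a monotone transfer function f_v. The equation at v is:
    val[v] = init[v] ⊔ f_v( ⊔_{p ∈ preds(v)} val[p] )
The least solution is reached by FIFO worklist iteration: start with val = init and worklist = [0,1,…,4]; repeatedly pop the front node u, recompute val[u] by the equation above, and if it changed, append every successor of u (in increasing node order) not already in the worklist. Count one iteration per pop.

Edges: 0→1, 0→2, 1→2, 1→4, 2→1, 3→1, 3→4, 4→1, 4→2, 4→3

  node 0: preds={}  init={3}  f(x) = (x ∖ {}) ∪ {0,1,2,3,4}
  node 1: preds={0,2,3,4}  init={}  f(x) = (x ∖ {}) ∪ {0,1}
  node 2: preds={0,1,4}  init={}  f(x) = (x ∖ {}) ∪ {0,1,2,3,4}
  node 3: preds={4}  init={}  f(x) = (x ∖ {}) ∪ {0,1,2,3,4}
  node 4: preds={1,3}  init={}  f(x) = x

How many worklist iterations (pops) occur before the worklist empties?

Worklist (8 pops):
  #1 pop 0: in={} → {0,1,2,3,4} (was {3}); enqueue []
  #2 pop 1: in={0,1,2,3,4} → {0,1,2,3,4} (was {}); enqueue []
  #3 pop 2: in={0,1,2,3,4} → {0,1,2,3,4} (was {}); enqueue [1]
  #4 pop 3: in={} → {0,1,2,3,4} (was {}); enqueue []
  #5 pop 4: in={0,1,2,3,4} → {0,1,2,3,4} (was {}); enqueue [2,3]
  #6 pop 1: in={0,1,2,3,4} → {0,1,2,3,4} (no change)
  #7 pop 2: in={0,1,2,3,4} → {0,1,2,3,4} (no change)
  #8 pop 3: in={0,1,2,3,4} → {0,1,2,3,4} (no change)

Fixpoint:
  val[0] = {0,1,2,3,4}
  val[1] = {0,1,2,3,4}
  val[2] = {0,1,2,3,4}
  val[3] = {0,1,2,3,4}
  val[4] = {0,1,2,3,4}

8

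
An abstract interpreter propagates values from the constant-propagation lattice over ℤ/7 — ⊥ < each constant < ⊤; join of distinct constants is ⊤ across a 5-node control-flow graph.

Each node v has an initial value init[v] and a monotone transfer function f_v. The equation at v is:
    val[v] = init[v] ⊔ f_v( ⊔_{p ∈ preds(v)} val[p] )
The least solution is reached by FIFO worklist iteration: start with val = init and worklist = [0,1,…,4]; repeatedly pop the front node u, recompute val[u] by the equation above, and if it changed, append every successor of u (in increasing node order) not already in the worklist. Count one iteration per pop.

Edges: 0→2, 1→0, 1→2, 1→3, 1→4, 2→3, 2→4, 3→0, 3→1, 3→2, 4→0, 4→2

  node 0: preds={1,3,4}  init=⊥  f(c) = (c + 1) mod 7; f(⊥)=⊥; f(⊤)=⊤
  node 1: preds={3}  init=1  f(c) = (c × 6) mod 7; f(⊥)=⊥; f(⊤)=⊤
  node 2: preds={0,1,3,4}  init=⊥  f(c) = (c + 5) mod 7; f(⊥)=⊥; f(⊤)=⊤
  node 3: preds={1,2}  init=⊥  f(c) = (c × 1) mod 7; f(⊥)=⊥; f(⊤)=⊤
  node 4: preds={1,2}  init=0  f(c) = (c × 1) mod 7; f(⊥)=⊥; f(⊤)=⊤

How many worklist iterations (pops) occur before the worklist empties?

Trace (11 dequeues):
  [1] u=0 | in ⊤ | out ⊤ | prev ⊥ | push {}
  [2] u=1 | in ⊥ | out 1 | ==
  [3] u=2 | in ⊤ | out ⊤ | prev ⊥ | push {}
  [4] u=3 | in ⊤ | out ⊤ | prev ⊥ | push {0,1,2}
  [5] u=4 | in ⊤ | out ⊤ | prev 0 | push {}
  [6] u=0 | in ⊤ | out ⊤ | ==
  [7] u=1 | in ⊤ | out ⊤ | prev 1 | push {0,3,4}
  [8] u=2 | in ⊤ | out ⊤ | ==
  [9] u=0 | in ⊤ | out ⊤ | ==
  [10] u=3 | in ⊤ | out ⊤ | ==
  [11] u=4 | in ⊤ | out ⊤ | ==

Converged values:
  [0] ⊤
  [1] ⊤
  [2] ⊤
  [3] ⊤
  [4] ⊤

11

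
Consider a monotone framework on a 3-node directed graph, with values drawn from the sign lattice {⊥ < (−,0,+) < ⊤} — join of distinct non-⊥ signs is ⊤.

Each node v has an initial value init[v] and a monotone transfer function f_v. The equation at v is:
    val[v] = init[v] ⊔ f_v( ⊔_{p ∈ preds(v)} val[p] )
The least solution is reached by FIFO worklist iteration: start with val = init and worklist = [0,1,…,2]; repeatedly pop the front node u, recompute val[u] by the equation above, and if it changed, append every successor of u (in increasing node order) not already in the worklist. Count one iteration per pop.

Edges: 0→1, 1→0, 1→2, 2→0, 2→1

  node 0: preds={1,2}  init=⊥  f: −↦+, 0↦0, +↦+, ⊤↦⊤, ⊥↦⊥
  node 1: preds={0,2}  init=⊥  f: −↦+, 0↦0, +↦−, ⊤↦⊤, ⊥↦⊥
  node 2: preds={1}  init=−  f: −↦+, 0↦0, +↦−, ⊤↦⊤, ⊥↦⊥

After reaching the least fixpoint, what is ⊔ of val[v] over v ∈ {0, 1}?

⊤

Worklist (5 pops):
  #1 pop 0: in=− → + (was ⊥); enqueue []
  #2 pop 1: in=⊤ → ⊤ (was ⊥); enqueue [0]
  #3 pop 2: in=⊤ → ⊤ (was −); enqueue [1]
  #4 pop 0: in=⊤ → ⊤ (was +); enqueue []
  #5 pop 1: in=⊤ → ⊤ (no change)

Fixpoint:
  val[0] = ⊤
  val[1] = ⊤
  val[2] = ⊤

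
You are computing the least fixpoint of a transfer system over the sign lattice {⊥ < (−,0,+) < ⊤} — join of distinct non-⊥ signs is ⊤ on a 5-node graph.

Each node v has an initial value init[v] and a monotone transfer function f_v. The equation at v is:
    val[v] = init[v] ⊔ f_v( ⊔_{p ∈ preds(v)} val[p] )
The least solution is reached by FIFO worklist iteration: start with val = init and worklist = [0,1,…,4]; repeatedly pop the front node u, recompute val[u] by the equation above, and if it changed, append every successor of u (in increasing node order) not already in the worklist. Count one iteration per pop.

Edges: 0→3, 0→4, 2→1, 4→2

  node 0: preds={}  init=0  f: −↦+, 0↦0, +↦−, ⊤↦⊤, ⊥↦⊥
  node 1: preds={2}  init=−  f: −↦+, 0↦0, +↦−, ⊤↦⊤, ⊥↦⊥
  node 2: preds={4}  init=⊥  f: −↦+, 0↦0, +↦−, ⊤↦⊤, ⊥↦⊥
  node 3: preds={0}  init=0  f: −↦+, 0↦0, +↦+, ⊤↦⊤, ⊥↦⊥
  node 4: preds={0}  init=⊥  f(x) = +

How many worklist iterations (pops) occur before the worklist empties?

Worklist (7 pops):
  #1 pop 0: in=⊥ → 0 (no change)
  #2 pop 1: in=⊥ → − (no change)
  #3 pop 2: in=⊥ → ⊥ (no change)
  #4 pop 3: in=0 → 0 (no change)
  #5 pop 4: in=0 → + (was ⊥); enqueue [2]
  #6 pop 2: in=+ → − (was ⊥); enqueue [1]
  #7 pop 1: in=− → ⊤ (was −); enqueue []

Fixpoint:
  val[0] = 0
  val[1] = ⊤
  val[2] = −
  val[3] = 0
  val[4] = +

7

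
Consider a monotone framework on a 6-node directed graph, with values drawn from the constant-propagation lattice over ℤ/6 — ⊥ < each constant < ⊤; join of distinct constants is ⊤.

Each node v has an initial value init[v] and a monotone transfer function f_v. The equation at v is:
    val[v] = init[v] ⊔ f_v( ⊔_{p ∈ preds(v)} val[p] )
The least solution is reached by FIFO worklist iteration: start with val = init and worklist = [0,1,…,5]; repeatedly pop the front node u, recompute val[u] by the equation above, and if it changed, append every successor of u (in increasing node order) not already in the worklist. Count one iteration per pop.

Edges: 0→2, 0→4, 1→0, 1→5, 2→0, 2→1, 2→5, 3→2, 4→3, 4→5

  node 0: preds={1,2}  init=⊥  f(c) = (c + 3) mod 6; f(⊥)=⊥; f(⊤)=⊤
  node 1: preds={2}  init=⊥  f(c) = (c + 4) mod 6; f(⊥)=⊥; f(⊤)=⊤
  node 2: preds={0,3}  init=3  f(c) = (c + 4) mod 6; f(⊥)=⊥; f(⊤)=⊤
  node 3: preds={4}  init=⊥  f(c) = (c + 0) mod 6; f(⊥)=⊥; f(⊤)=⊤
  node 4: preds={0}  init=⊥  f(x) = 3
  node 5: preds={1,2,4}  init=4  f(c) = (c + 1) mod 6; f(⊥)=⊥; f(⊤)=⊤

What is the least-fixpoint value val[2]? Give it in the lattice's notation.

⊤

Iteration log — 13 steps:
  step 1. node 0  ⊔preds=3  new=0  old=⊥  +wl: 
  step 2. node 1  ⊔preds=3  new=1  old=⊥  +wl: 0
  step 3. node 2  ⊔preds=0  new=⊤  old=3  +wl: 1
  step 4. node 3  ⊔preds=⊥  new=⊥  stable
  step 5. node 4  ⊔preds=0  new=3  old=⊥  +wl: 3
  step 6. node 5  ⊔preds=⊤  new=⊤  old=4  +wl: 
  step 7. node 0  ⊔preds=⊤  new=⊤  old=0  +wl: 2,4
  step 8. node 1  ⊔preds=⊤  new=⊤  old=1  +wl: 0,5
  step 9. node 3  ⊔preds=3  new=3  old=⊥  +wl: 
  step 10. node 2  ⊔preds=⊤  new=⊤  stable
  step 11. node 4  ⊔preds=⊤  new=3  stable
  step 12. node 0  ⊔preds=⊤  new=⊤  stable
  step 13. node 5  ⊔preds=⊤  new=⊤  stable

Least fixpoint reached:
  node 0: ⊤
  node 1: ⊤
  node 2: ⊤
  node 3: 3
  node 4: 3
  node 5: ⊤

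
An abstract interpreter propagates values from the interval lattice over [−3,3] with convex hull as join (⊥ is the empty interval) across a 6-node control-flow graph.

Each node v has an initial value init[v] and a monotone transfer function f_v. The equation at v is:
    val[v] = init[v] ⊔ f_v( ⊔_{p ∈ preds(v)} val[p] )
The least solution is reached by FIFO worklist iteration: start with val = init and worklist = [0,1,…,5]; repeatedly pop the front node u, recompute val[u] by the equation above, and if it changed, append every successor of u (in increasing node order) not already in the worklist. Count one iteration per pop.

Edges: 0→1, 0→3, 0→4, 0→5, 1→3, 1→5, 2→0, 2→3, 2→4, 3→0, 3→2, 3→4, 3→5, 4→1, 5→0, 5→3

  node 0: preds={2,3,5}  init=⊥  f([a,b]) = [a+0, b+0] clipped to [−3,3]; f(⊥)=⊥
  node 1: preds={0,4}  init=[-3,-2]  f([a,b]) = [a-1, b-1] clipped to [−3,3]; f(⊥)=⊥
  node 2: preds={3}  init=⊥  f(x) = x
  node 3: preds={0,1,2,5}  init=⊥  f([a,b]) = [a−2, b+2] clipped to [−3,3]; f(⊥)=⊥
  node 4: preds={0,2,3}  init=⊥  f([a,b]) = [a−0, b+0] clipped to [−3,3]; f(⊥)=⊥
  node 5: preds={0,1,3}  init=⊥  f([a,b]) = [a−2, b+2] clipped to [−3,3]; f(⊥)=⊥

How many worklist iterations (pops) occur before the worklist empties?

Trace (19 dequeues):
  [1] u=0 | in ⊥ | out ⊥ | ==
  [2] u=1 | in ⊥ | out [-3,-2] | ==
  [3] u=2 | in ⊥ | out ⊥ | ==
  [4] u=3 | in [-3,-2] | out [-3,0] | prev ⊥ | push {0,2}
  [5] u=4 | in [-3,0] | out [-3,0] | prev ⊥ | push {1}
  [6] u=5 | in [-3,0] | out [-3,2] | prev ⊥ | push {3}
  [7] u=0 | in [-3,2] | out [-3,2] | prev ⊥ | push {4,5}
  [8] u=2 | in [-3,0] | out [-3,0] | prev ⊥ | push {0}
  [9] u=1 | in [-3,2] | out [-3,1] | prev [-3,-2] | push {}
  [10] u=3 | in [-3,2] | out [-3,3] | prev [-3,0] | push {2}
  [11] u=4 | in [-3,3] | out [-3,3] | prev [-3,0] | push {1}
  [12] u=5 | in [-3,3] | out [-3,3] | prev [-3,2] | push {3}
  [13] u=0 | in [-3,3] | out [-3,3] | prev [-3,2] | push {4,5}
  [14] u=2 | in [-3,3] | out [-3,3] | prev [-3,0] | push {0}
  [15] u=1 | in [-3,3] | out [-3,2] | prev [-3,1] | push {}
  [16] u=3 | in [-3,3] | out [-3,3] | ==
  [17] u=4 | in [-3,3] | out [-3,3] | ==
  [18] u=5 | in [-3,3] | out [-3,3] | ==
  [19] u=0 | in [-3,3] | out [-3,3] | ==

Converged values:
  [0] [-3,3]
  [1] [-3,2]
  [2] [-3,3]
  [3] [-3,3]
  [4] [-3,3]
  [5] [-3,3]

19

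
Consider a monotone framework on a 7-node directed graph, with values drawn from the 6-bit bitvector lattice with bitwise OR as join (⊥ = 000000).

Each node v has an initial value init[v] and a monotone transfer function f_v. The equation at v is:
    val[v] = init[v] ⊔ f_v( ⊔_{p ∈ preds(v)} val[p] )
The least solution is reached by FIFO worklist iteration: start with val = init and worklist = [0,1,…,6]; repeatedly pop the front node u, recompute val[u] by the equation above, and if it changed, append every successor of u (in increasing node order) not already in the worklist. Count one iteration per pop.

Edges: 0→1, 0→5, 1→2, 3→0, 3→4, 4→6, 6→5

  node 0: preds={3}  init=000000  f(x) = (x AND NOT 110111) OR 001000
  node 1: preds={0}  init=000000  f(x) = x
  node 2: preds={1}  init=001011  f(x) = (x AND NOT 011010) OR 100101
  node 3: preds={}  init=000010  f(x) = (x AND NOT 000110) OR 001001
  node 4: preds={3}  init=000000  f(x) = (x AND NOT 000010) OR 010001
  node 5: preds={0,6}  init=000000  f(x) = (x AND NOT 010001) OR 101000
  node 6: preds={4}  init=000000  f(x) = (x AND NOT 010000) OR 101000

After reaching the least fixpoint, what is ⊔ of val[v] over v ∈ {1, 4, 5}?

111001

Worklist (9 pops):
  #1 pop 0: in=000010 → 001000 (was 000000); enqueue []
  #2 pop 1: in=001000 → 001000 (was 000000); enqueue []
  #3 pop 2: in=001000 → 101111 (was 001011); enqueue []
  #4 pop 3: in=000000 → 001011 (was 000010); enqueue [0]
  #5 pop 4: in=001011 → 011001 (was 000000); enqueue []
  #6 pop 5: in=001000 → 101000 (was 000000); enqueue []
  #7 pop 6: in=011001 → 101001 (was 000000); enqueue [5]
  #8 pop 0: in=001011 → 001000 (no change)
  #9 pop 5: in=101001 → 101000 (no change)

Fixpoint:
  val[0] = 001000
  val[1] = 001000
  val[2] = 101111
  val[3] = 001011
  val[4] = 011001
  val[5] = 101000
  val[6] = 101001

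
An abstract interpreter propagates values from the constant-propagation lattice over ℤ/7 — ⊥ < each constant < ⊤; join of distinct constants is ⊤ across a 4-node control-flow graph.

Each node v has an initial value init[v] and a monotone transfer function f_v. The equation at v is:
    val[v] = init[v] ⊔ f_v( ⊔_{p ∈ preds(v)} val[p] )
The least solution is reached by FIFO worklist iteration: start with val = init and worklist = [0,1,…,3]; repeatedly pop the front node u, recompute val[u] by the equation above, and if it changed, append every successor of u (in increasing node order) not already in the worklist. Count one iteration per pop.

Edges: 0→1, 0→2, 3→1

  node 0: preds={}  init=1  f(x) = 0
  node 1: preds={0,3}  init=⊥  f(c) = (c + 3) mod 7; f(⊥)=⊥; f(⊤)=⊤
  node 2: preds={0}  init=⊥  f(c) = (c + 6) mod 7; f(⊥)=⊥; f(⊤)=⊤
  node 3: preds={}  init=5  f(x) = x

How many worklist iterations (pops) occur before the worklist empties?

4

Trace (4 dequeues):
  [1] u=0 | in ⊥ | out ⊤ | prev 1 | push {}
  [2] u=1 | in ⊤ | out ⊤ | prev ⊥ | push {}
  [3] u=2 | in ⊤ | out ⊤ | prev ⊥ | push {}
  [4] u=3 | in ⊥ | out 5 | ==

Converged values:
  [0] ⊤
  [1] ⊤
  [2] ⊤
  [3] 5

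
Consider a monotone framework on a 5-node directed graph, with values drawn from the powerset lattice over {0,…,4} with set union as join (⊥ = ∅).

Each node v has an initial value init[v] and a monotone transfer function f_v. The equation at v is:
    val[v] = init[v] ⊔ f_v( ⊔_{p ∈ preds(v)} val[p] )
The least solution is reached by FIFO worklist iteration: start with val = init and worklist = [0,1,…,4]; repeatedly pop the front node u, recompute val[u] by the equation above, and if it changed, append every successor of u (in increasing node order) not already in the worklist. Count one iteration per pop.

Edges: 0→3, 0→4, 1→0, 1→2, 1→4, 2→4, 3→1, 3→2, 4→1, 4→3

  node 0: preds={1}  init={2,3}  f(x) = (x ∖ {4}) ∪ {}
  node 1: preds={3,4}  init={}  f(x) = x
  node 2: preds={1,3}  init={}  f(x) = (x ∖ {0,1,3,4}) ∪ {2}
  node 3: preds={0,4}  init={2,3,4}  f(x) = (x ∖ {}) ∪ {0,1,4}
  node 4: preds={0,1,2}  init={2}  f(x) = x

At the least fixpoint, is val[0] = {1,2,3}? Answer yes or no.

no

Worklist (13 pops):
  #1 pop 0: in={} → {2,3} (no change)
  #2 pop 1: in={2,3,4} → {2,3,4} (was {}); enqueue [0]
  #3 pop 2: in={2,3,4} → {2} (was {}); enqueue []
  #4 pop 3: in={2,3} → {0,1,2,3,4} (was {2,3,4}); enqueue [1,2]
  #5 pop 4: in={2,3,4} → {2,3,4} (was {2}); enqueue [3]
  #6 pop 0: in={2,3,4} → {2,3} (no change)
  #7 pop 1: in={0,1,2,3,4} → {0,1,2,3,4} (was {2,3,4}); enqueue [0,4]
  #8 pop 2: in={0,1,2,3,4} → {2} (no change)
  #9 pop 3: in={2,3,4} → {0,1,2,3,4} (no change)
  #10 pop 0: in={0,1,2,3,4} → {0,1,2,3} (was {2,3}); enqueue [3]
  #11 pop 4: in={0,1,2,3,4} → {0,1,2,3,4} (was {2,3,4}); enqueue [1]
  #12 pop 3: in={0,1,2,3,4} → {0,1,2,3,4} (no change)
  #13 pop 1: in={0,1,2,3,4} → {0,1,2,3,4} (no change)

Fixpoint:
  val[0] = {0,1,2,3}
  val[1] = {0,1,2,3,4}
  val[2] = {2}
  val[3] = {0,1,2,3,4}
  val[4] = {0,1,2,3,4}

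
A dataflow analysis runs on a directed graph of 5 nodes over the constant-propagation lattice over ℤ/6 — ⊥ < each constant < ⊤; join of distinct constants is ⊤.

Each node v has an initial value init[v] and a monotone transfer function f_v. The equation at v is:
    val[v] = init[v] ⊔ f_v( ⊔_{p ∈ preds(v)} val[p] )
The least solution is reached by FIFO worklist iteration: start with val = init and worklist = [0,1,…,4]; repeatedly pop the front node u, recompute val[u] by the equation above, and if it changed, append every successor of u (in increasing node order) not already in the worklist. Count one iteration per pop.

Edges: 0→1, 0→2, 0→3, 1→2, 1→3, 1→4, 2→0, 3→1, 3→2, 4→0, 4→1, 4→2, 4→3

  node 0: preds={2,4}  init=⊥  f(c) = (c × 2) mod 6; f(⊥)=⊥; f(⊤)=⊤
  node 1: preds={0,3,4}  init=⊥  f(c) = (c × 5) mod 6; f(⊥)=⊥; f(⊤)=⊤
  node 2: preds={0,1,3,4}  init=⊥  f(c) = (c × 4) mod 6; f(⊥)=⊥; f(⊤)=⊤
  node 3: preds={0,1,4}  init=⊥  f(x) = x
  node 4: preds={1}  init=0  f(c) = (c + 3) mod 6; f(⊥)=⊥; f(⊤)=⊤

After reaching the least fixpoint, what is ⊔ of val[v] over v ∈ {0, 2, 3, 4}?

Trace (13 dequeues):
  [1] u=0 | in 0 | out 0 | prev ⊥ | push {}
  [2] u=1 | in 0 | out 0 | prev ⊥ | push {}
  [3] u=2 | in 0 | out 0 | prev ⊥ | push {0}
  [4] u=3 | in 0 | out 0 | prev ⊥ | push {1,2}
  [5] u=4 | in 0 | out ⊤ | prev 0 | push {3}
  [6] u=0 | in ⊤ | out ⊤ | prev 0 | push {}
  [7] u=1 | in ⊤ | out ⊤ | prev 0 | push {4}
  [8] u=2 | in ⊤ | out ⊤ | prev 0 | push {0}
  [9] u=3 | in ⊤ | out ⊤ | prev 0 | push {1,2}
  [10] u=4 | in ⊤ | out ⊤ | ==
  [11] u=0 | in ⊤ | out ⊤ | ==
  [12] u=1 | in ⊤ | out ⊤ | ==
  [13] u=2 | in ⊤ | out ⊤ | ==

Converged values:
  [0] ⊤
  [1] ⊤
  [2] ⊤
  [3] ⊤
  [4] ⊤

⊤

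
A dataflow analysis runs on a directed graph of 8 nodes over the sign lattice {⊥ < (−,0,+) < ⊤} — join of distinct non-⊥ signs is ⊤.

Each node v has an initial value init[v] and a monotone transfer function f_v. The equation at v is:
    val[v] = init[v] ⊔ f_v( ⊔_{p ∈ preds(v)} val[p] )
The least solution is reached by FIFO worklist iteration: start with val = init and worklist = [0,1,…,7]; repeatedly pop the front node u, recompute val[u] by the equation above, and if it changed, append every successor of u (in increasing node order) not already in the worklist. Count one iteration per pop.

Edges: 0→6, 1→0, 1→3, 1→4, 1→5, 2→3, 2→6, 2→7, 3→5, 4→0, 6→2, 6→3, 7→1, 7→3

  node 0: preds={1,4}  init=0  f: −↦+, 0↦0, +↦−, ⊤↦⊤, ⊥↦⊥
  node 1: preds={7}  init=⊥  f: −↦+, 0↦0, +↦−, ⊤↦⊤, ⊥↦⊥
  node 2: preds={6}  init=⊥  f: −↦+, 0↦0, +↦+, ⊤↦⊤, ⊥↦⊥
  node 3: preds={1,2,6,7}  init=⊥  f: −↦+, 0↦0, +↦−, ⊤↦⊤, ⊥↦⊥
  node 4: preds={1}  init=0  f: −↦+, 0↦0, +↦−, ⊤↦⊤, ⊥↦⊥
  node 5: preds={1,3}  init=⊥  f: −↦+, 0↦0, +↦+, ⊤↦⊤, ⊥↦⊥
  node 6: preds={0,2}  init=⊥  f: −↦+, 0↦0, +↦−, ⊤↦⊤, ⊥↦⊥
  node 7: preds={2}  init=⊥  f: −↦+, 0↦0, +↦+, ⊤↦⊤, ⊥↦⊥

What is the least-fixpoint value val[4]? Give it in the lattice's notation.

0

Worklist (18 pops):
  #1 pop 0: in=0 → 0 (no change)
  #2 pop 1: in=⊥ → ⊥ (no change)
  #3 pop 2: in=⊥ → ⊥ (no change)
  #4 pop 3: in=⊥ → ⊥ (no change)
  #5 pop 4: in=⊥ → 0 (no change)
  #6 pop 5: in=⊥ → ⊥ (no change)
  #7 pop 6: in=0 → 0 (was ⊥); enqueue [2,3]
  #8 pop 7: in=⊥ → ⊥ (no change)
  #9 pop 2: in=0 → 0 (was ⊥); enqueue [6,7]
  #10 pop 3: in=0 → 0 (was ⊥); enqueue [5]
  #11 pop 6: in=0 → 0 (no change)
  #12 pop 7: in=0 → 0 (was ⊥); enqueue [1,3]
  #13 pop 5: in=0 → 0 (was ⊥); enqueue []
  #14 pop 1: in=0 → 0 (was ⊥); enqueue [0,4,5]
  #15 pop 3: in=0 → 0 (no change)
  #16 pop 0: in=0 → 0 (no change)
  #17 pop 4: in=0 → 0 (no change)
  #18 pop 5: in=0 → 0 (no change)

Fixpoint:
  val[0] = 0
  val[1] = 0
  val[2] = 0
  val[3] = 0
  val[4] = 0
  val[5] = 0
  val[6] = 0
  val[7] = 0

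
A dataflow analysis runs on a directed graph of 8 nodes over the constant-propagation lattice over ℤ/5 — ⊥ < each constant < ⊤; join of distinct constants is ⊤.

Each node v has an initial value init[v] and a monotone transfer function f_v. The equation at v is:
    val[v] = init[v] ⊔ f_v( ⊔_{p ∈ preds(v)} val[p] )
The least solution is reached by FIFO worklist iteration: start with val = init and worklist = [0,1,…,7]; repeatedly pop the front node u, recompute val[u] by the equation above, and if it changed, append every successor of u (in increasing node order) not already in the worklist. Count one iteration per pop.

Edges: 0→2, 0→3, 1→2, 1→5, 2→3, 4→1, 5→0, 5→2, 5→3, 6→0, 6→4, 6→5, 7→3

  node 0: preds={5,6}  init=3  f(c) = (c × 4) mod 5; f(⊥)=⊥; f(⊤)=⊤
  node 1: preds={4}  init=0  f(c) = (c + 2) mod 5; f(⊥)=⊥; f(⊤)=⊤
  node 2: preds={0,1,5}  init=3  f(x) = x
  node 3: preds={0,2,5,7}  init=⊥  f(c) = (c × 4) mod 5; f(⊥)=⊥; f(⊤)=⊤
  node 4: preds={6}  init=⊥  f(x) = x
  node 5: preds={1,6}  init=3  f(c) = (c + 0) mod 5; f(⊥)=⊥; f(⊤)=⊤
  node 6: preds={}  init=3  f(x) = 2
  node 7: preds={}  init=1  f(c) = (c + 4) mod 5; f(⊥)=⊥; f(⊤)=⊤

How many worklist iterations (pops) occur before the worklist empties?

17

Trace (17 dequeues):
  [1] u=0 | in 3 | out ⊤ | prev 3 | push {}
  [2] u=1 | in ⊥ | out 0 | ==
  [3] u=2 | in ⊤ | out ⊤ | prev 3 | push {}
  [4] u=3 | in ⊤ | out ⊤ | prev ⊥ | push {}
  [5] u=4 | in 3 | out 3 | prev ⊥ | push {1}
  [6] u=5 | in ⊤ | out ⊤ | prev 3 | push {0,2,3}
  [7] u=6 | in ⊥ | out ⊤ | prev 3 | push {4,5}
  [8] u=7 | in ⊥ | out 1 | ==
  [9] u=1 | in 3 | out 0 | ==
  [10] u=0 | in ⊤ | out ⊤ | ==
  [11] u=2 | in ⊤ | out ⊤ | ==
  [12] u=3 | in ⊤ | out ⊤ | ==
  [13] u=4 | in ⊤ | out ⊤ | prev 3 | push {1}
  [14] u=5 | in ⊤ | out ⊤ | ==
  [15] u=1 | in ⊤ | out ⊤ | prev 0 | push {2,5}
  [16] u=2 | in ⊤ | out ⊤ | ==
  [17] u=5 | in ⊤ | out ⊤ | ==

Converged values:
  [0] ⊤
  [1] ⊤
  [2] ⊤
  [3] ⊤
  [4] ⊤
  [5] ⊤
  [6] ⊤
  [7] 1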